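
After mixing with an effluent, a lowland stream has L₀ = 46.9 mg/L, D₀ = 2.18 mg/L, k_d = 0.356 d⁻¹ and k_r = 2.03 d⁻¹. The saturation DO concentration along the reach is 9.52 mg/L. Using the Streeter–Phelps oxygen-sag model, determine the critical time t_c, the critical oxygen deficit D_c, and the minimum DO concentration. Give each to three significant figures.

t_c ≈ 0.893 d; D_c ≈ 5.99 mg/L; min DO ≈ 3.53 mg/L

With k_r/k_d = 5.702 and 1 − D₀(k_r−k_d)/(k_d L₀) = 0.7814,
t_c = ln(5.702 × 0.7814) / (2.03 − 0.356) = ln(4.456) / 1.674 = 1.494/1.674 = 0.8926 d.
D_c = (k_d/k_r) L₀ e^(−k_d t_c) = (0.356/2.03) × 46.9 × e^(−0.356×0.8926) = 0.1754 × 46.9 × 0.7278 = 5.986 mg/L.
Minimum DO = C_s − D_c = 9.52 − 5.986 = 3.534 mg/L.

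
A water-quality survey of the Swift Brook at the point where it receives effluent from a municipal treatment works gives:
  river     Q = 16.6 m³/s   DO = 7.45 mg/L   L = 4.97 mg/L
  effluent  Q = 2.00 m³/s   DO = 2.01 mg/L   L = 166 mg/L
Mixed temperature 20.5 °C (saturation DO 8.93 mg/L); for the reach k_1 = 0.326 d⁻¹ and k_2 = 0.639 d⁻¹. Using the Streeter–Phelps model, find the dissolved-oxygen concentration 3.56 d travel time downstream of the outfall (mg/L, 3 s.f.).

DO ≈ 3.83 mg/L

Mixed DO = (16.6×7.45 + 2.00×2.01)/(16.6+2.00) = 127.7/18.60 = 6.865 mg/L.
Mixed L₀ = (16.6×4.97 + 2.00×166)/(18.60) = 414.5/18.60 = 22.29 mg/L.
Initial deficit D₀ = C_s − DO₀ = 8.93 − 6.865 = 2.065 mg/L.
D(3.56) = [0.326×22.29/(0.639−0.326)](e^(−0.326×3.56) − e^(−0.639×3.56)) + 2.065 e^(−0.639×3.56)
= 23.21 × (0.3133 − 0.1028) + 2.065 × 0.1028 = 5.098 mg/L.
DO = 8.93 − 5.098 = 3.832 mg/L.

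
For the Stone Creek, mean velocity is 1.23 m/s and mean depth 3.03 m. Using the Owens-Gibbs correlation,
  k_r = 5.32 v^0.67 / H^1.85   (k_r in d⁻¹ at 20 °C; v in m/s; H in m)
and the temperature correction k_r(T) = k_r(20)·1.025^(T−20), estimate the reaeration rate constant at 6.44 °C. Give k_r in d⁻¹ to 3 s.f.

k_r(20) = 5.32 × 1.23^0.67 / 3.03^1.85 = 5.32 × 1.149 / 7.774 = 0.7861 d⁻¹.
k_r(6.44) = 0.7861 × 1.025^(6.44−20) = 0.7861 × 0.7155 = 0.5624 d⁻¹.

k_r ≈ 0.562 d⁻¹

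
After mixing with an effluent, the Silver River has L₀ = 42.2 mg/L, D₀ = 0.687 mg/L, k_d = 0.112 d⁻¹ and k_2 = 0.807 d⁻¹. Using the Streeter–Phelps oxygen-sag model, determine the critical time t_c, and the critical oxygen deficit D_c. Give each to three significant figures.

t_c ≈ 2.69 d; D_c ≈ 4.33 mg/L

With k_2/k_d = 7.205 and 1 − D₀(k_2−k_d)/(k_d L₀) = 0.8990,
t_c = ln(7.205 × 0.8990) / (0.807 − 0.112) = ln(6.477) / 0.6950 = 1.868/0.6950 = 2.688 d.
L(t_c) = L₀ e^(−k_d t_c) = 42.2 × 0.7400 = 31.23 mg/L, and at the critical point k_2 D_c = k_d L, so D_c = (0.112/0.807) × 31.23 = 4.334 mg/L.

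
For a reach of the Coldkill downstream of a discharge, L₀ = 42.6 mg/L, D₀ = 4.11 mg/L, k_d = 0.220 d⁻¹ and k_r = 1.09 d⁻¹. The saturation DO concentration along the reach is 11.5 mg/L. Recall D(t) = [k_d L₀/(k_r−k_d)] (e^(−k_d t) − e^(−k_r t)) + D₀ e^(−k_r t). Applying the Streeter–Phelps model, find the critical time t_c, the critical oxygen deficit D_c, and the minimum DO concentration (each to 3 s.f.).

With k_r/k_d = 4.955 and 1 − D₀(k_r−k_d)/(k_d L₀) = 0.6185,
t_c = ln(4.955 × 0.6185) / (1.09 − 0.220) = ln(3.064) / 0.8700 = 1.120/0.8700 = 1.287 d.
L(t_c) = L₀ e^(−k_d t_c) = 42.6 × 0.7534 = 32.09 mg/L, and at the critical point k_r D_c = k_d L, so D_c = (0.220/1.09) × 32.09 = 6.478 mg/L.
Minimum DO = C_s − D_c = 11.5 − 6.478 = 5.022 mg/L.

t_c ≈ 1.29 d; D_c ≈ 6.48 mg/L; min DO ≈ 5.02 mg/L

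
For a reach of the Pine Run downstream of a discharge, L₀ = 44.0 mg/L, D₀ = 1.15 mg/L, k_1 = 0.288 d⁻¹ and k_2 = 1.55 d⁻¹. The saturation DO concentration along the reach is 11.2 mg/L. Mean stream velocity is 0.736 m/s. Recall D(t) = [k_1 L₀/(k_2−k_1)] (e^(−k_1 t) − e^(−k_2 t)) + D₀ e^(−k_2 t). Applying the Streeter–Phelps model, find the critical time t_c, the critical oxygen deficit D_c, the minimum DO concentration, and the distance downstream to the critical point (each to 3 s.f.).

t_c ≈ 1.24 d; D_c ≈ 5.72 mg/L; min DO ≈ 5.48 mg/L; x_c ≈ 78.7 km

t_c = [1/(k_2−k_1)] ln[(k_2/k_1)(1 − D₀(k_2−k_1)/(k_1 L₀))]
= [1/(1.55−0.288)] ln[(1.55/0.288)(1 − 1.15×1.262/(0.288×44.0))]
= (1/1.262) ln[5.382 × 0.8855] = 0.7924 × ln(4.766) = 0.7924 × 1.561 = 1.237 d.
D_c = (k_1/k_2) L₀ e^(−k_1 t_c) = (0.288/1.55) × 44.0 × e^(−0.288×1.237) = 0.1858 × 44.0 × 0.7002 = 5.725 mg/L.
Minimum DO = C_s − D_c = 11.2 − 5.725 = 5.475 mg/L.
x_c = v t_c = 0.736 m/s × 1.237 d × 86400 s/d = 78680 m ≈ 78.7 km.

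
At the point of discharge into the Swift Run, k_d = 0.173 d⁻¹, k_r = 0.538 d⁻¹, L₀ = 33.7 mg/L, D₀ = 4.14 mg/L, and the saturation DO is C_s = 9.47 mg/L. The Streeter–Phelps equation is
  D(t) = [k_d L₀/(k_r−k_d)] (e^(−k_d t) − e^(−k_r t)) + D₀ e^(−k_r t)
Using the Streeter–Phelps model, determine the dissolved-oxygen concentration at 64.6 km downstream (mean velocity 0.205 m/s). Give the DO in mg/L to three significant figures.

Travel time t = x/v = 64.6 km / (0.205 m/s) = 64600 m / 0.205 m/s = 315100 s = 3.647 d.
k_d L₀/(k_r−k_d) = 0.173×33.7/(0.538−0.173) = 5.830/0.3650 = 15.97 mg/L.
e^(−k_d t) = e^(−0.173×3.647) = 0.5321; e^(−k_r t) = e^(−0.538×3.647) = 0.1405.
D = 15.97 × (0.5321 − 0.1405) + 4.14 × 0.1405 = 6.254 + 0.5819 = 6.836 mg/L.
DO = C_s − D = 9.47 − 6.836 = 2.634 mg/L.

DO ≈ 2.63 mg/L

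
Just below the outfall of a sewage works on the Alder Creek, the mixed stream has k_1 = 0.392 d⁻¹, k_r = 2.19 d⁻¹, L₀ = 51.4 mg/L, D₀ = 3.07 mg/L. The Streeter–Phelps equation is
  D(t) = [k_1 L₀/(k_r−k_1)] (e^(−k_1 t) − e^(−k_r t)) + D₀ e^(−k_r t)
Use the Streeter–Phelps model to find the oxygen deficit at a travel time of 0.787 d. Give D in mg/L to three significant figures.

D ≈ 6.78 mg/L

k_1 L₀/(k_r−k_1) = 0.392×51.4/(2.19−0.392) = 20.15/1.798 = 11.21 mg/L.
e^(−k_1 t) = e^(−0.392×0.7870) = 0.7345; e^(−k_r t) = e^(−2.19×0.7870) = 0.1784.
D = 11.21 × (0.7345 − 0.1784) + 3.07 × 0.1784 = 6.232 + 0.5478 = 6.780 mg/L.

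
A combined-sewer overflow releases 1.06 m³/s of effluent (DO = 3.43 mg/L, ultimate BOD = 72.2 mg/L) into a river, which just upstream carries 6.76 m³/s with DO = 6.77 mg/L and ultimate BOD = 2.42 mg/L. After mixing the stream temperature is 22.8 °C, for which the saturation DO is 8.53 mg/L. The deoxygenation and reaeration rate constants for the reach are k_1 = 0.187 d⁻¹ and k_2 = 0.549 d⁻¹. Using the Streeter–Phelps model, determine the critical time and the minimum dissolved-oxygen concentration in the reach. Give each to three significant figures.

t_c ≈ 1.74 d; minimum DO ≈ 5.61 mg/L

Mixed DO = (6.76×6.77 + 1.06×3.43)/(6.76+1.06) = 49.40/7.820 = 6.317 mg/L.
Mixed L₀ = (6.76×2.42 + 1.06×72.2)/(7.820) = 92.89/7.820 = 11.88 mg/L.
Initial deficit D₀ = C_s − DO₀ = 8.53 − 6.317 = 2.213 mg/L.
t_c = (1/0.3620) ln[(0.549/0.187)(1 − 2.213×0.3620/(0.187×11.88))] = 2.762 × ln(1.877) = 1.740 d.
D_c = (0.187/0.549) × 11.88 × e^(−0.187×1.740) = 0.3406 × 11.88 × 0.7223 = 2.922 mg/L.
Minimum DO = 8.53 − 2.922 = 5.608 mg/L.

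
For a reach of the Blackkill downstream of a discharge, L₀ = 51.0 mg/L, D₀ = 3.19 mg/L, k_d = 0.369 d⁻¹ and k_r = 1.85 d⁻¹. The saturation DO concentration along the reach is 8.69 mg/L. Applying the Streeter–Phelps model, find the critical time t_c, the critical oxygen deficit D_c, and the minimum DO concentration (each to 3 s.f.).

At the critical point dD/dt = 0, so k_d L₀ e^(−k_d t) = k_r D. Substituting D(t) from the Streeter–Phelps equation and solving for t gives
t_c = ln[(k_r/k_d)(1 − D₀(k_r−k_d)/(k_d L₀))] / (k_r−k_d).
Here k_r−k_d = 1.481 d⁻¹ and 1 − D₀(k_r−k_d)/(k_d L₀) = 1 − 3.19×1.481/(0.369×51.0) = 0.7490, so
t_c = ln(5.014 × 0.7490) / 1.481 = 1.323 / 1.481 = 0.8934 d.
L(t_c) = L₀ e^(−k_d t_c) = 51.0 × 0.7192 = 36.68 mg/L, and at the critical point k_r D_c = k_d L, so D_c = (0.369/1.85) × 36.68 = 7.316 mg/L.
Minimum DO = C_s − D_c = 8.69 − 7.316 = 1.374 mg/L.

t_c ≈ 0.893 d; D_c ≈ 7.32 mg/L; min DO ≈ 1.37 mg/L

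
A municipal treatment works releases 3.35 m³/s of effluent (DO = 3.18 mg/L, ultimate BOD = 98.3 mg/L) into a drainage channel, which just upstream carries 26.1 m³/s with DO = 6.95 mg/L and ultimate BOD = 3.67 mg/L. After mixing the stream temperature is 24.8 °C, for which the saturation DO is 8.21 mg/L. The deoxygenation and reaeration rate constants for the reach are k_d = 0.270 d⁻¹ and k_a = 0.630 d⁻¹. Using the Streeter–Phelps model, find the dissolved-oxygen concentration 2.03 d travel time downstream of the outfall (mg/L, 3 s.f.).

DO ≈ 4.50 mg/L

Mixed DO = (26.1×6.95 + 3.35×3.18)/(26.1+3.35) = 192.0/29.45 = 6.521 mg/L.
Mixed L₀ = (26.1×3.67 + 3.35×98.3)/(29.45) = 425.1/29.45 = 14.43 mg/L.
Initial deficit D₀ = C_s − DO₀ = 8.21 − 6.521 = 1.689 mg/L.
D(2.03) = [0.270×14.43/(0.630−0.270)](e^(−0.270×2.03) − e^(−0.630×2.03)) + 1.689 e^(−0.630×2.03)
= 10.83 × (0.5780 − 0.2783) + 1.689 × 0.2783 = 3.715 mg/L.
DO = 8.21 − 3.715 = 4.495 mg/L.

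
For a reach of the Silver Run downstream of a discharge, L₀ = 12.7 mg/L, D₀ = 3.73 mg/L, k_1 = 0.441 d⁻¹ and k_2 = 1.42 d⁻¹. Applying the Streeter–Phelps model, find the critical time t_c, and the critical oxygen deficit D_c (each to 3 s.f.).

t_c ≈ 0.116 d; D_c ≈ 3.75 mg/L

t_c = [1/(k_2−k_1)] ln[(k_2/k_1)(1 − D₀(k_2−k_1)/(k_1 L₀))]
= [1/(1.42−0.441)] ln[(1.42/0.441)(1 − 3.73×0.9790/(0.441×12.7))]
= (1/0.9790) ln[3.220 × 0.3480] = 1.021 × ln(1.121) = 1.021 × 0.1138 = 0.1162 d.
L(t_c) = L₀ e^(−k_1 t_c) = 12.7 × 0.9500 = 12.07 mg/L, and at the critical point k_2 D_c = k_1 L, so D_c = (0.441/1.42) × 12.07 = 3.747 mg/L.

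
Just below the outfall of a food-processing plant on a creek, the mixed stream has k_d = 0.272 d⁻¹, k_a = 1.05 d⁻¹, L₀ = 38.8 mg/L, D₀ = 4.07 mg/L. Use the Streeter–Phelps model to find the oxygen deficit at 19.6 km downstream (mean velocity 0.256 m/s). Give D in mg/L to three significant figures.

D ≈ 6.92 mg/L

Travel time t = x/v = 19.6 km / (0.256 m/s) = 19600 m / 0.256 m/s = 76560 s = 0.8861 d.
k_d L₀/(k_a−k_d) = 0.272×38.8/(1.05−0.272) = 10.55/0.7780 = 13.57 mg/L.
e^(−k_d t) = e^(−0.272×0.8861) = 0.7858; e^(−k_a t) = e^(−1.05×0.8861) = 0.3944.
D = 13.57 × (0.7858 − 0.3944) + 4.07 × 0.3944 = 5.310 + 1.605 = 6.915 mg/L.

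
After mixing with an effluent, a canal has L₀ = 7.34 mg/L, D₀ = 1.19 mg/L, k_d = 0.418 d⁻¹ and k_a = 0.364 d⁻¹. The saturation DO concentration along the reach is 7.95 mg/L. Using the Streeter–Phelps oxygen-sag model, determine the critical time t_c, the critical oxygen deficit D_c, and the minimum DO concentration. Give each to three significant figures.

With k_a/k_d = 0.8708 and 1 − D₀(k_a−k_d)/(k_d L₀) = 1.021,
t_c = ln(0.8708 × 1.021) / (0.364 − 0.418) = ln(0.8891) / -0.05400 = -0.1176/-0.05400 = 2.178 d.
D_c = (k_d/k_a) L₀ e^(−k_d t_c) = (0.418/0.364) × 7.34 × e^(−0.418×2.178) = 1.148 × 7.34 × 0.4024 = 3.392 mg/L.
Minimum DO = C_s − D_c = 7.95 − 3.392 = 4.558 mg/L.

t_c ≈ 2.18 d; D_c ≈ 3.39 mg/L; min DO ≈ 4.56 mg/L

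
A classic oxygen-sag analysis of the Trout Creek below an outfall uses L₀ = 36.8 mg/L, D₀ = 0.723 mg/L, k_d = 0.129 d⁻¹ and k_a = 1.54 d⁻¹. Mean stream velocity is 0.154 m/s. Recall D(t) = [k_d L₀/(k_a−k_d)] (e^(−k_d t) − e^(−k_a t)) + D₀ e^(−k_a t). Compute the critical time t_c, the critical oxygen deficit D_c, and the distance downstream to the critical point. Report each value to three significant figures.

With k_a/k_d = 11.94 and 1 − D₀(k_a−k_d)/(k_d L₀) = 0.7851,
t_c = ln(11.94 × 0.7851) / (1.54 − 0.129) = ln(9.373) / 1.411 = 2.238/1.411 = 1.586 d.
D_c = (k_d/k_a) L₀ e^(−k_d t_c) = (0.129/1.54) × 36.8 × e^(−0.129×1.586) = 0.08377 × 36.8 × 0.8150 = 2.512 mg/L.
x_c = v t_c = 0.154 m/s × 1.586 d × 86400 s/d = 21100 m ≈ 21.1 km.

t_c ≈ 1.59 d; D_c ≈ 2.51 mg/L; x_c ≈ 21.1 km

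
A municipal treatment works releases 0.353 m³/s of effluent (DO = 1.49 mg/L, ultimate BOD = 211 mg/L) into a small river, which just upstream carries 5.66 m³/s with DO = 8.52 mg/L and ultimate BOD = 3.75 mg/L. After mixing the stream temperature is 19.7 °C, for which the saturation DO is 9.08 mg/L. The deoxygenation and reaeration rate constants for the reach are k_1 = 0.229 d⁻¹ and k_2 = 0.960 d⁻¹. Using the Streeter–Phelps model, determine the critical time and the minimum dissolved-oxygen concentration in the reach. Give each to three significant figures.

t_c ≈ 1.66 d; minimum DO ≈ 6.49 mg/L

Mixed DO = (5.66×8.52 + 0.353×1.49)/(5.66+0.353) = 48.75/6.013 = 8.107 mg/L.
Mixed L₀ = (5.66×3.75 + 0.353×211)/(6.013) = 95.71/6.013 = 15.92 mg/L.
Initial deficit D₀ = C_s − DO₀ = 9.08 − 8.107 = 0.9727 mg/L.
t_c = (1/0.7310) ln[(0.960/0.229)(1 − 0.9727×0.7310/(0.229×15.92))] = 1.368 × ln(3.374) = 1.664 d.
D_c = (0.229/0.960) × 15.92 × e^(−0.229×1.664) = 0.2385 × 15.92 × 0.6832 = 2.594 mg/L.
Minimum DO = 9.08 − 2.594 = 6.486 mg/L.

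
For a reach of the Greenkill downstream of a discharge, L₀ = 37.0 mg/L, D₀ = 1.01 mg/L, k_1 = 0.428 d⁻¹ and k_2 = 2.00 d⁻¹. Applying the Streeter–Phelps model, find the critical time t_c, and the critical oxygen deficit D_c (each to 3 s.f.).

t_c = [1/(k_2−k_1)] ln[(k_2/k_1)(1 − D₀(k_2−k_1)/(k_1 L₀))]
= [1/(2.00−0.428)] ln[(2.00/0.428)(1 − 1.01×1.572/(0.428×37.0))]
= (1/1.572) ln[4.673 × 0.8997] = 0.6361 × ln(4.204) = 0.6361 × 1.436 = 0.9136 d.
L(t_c) = L₀ e^(−k_1 t_c) = 37.0 × 0.6764 = 25.03 mg/L, and at the critical point k_2 D_c = k_1 L, so D_c = (0.428/2.00) × 25.03 = 5.356 mg/L.

t_c ≈ 0.914 d; D_c ≈ 5.36 mg/L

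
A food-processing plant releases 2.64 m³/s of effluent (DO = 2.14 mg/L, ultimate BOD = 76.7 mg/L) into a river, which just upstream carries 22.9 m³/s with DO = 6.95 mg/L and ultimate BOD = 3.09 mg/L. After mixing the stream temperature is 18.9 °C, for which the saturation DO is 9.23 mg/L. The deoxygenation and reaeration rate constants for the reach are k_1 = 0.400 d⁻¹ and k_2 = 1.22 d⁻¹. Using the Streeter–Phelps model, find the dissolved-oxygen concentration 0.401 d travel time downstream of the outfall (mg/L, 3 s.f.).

Mixed DO = (22.9×6.95 + 2.64×2.14)/(22.9+2.64) = 164.8/25.54 = 6.453 mg/L.
Mixed L₀ = (22.9×3.09 + 2.64×76.7)/(25.54) = 273.2/25.54 = 10.70 mg/L.
Initial deficit D₀ = C_s − DO₀ = 9.23 − 6.453 = 2.777 mg/L.
D(0.401) = [0.400×10.70/(1.22−0.400)](e^(−0.400×0.401) − e^(−1.22×0.401)) + 2.777 e^(−1.22×0.401)
= 5.219 × (0.8518 − 0.6131) + 2.777 × 0.6131 = 2.948 mg/L.
DO = 9.23 − 2.948 = 6.282 mg/L.

DO ≈ 6.28 mg/L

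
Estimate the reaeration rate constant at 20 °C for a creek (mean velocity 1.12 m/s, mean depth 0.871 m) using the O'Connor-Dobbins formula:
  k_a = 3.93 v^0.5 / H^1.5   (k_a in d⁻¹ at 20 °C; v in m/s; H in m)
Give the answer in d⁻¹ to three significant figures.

k_a = 3.93 × 1.12^0.5 / 0.871^1.5 = 3.93 × 1.058 / 0.8129 = 5.117 d⁻¹.

k_a ≈ 5.12 d⁻¹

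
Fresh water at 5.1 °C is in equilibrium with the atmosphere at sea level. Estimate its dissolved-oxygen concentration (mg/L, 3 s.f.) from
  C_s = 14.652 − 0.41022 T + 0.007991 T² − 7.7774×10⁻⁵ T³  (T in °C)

C_s ≈ 12.8 mg/L

C_s = 14.652 − 0.41022×5.1 + 0.007991×5.1² − 7.7774×10⁻⁵×5.1³ = 12.76 mg/L.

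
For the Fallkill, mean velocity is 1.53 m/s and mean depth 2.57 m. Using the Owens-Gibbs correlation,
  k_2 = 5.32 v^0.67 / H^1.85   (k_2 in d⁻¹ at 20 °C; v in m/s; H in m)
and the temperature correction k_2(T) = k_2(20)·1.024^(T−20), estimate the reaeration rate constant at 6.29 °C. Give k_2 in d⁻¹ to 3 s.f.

k_2 ≈ 0.891 d⁻¹

k_2(20) = 5.32 × 1.53^0.67 / 2.57^1.85 = 5.32 × 1.330 / 5.733 = 1.234 d⁻¹.
k_2(6.29) = 1.234 × 1.024^(6.29−20) = 1.234 × 0.7224 = 0.8914 d⁻¹.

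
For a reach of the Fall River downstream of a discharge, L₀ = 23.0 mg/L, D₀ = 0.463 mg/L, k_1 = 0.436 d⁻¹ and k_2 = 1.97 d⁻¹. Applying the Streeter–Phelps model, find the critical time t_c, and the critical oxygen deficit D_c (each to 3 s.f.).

t_c ≈ 0.935 d; D_c ≈ 3.39 mg/L

t_c = [1/(k_2−k_1)] ln[(k_2/k_1)(1 − D₀(k_2−k_1)/(k_1 L₀))]
= [1/(1.97−0.436)] ln[(1.97/0.436)(1 − 0.463×1.534/(0.436×23.0))]
= (1/1.534) ln[4.518 × 0.9292] = 0.6519 × ln(4.198) = 0.6519 × 1.435 = 0.9353 d.
D_c = (k_1/k_2) L₀ e^(−k_1 t_c) = (0.436/1.97) × 23.0 × e^(−0.436×0.9353) = 0.2213 × 23.0 × 0.6651 = 3.386 mg/L.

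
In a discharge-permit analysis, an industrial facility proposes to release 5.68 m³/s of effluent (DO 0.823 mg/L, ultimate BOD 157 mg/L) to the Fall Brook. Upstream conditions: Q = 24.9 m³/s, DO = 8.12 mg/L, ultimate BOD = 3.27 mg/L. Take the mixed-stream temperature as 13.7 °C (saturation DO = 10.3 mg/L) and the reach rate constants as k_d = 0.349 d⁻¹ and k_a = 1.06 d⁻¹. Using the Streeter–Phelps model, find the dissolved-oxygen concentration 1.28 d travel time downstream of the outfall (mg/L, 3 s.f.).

Mixed DO = (24.9×8.12 + 5.68×0.823)/(24.9+5.68) = 206.9/30.58 = 6.765 mg/L.
Mixed L₀ = (24.9×3.27 + 5.68×157)/(30.58) = 973.2/30.58 = 31.82 mg/L.
Initial deficit D₀ = C_s − DO₀ = 10.3 − 6.765 = 3.535 mg/L.
D(1.28) = [0.349×31.82/(1.06−0.349)](e^(−0.349×1.28) − e^(−1.06×1.28)) + 3.535 e^(−1.06×1.28)
= 15.62 × (0.6397 − 0.2575) + 3.535 × 0.2575 = 6.881 mg/L.
DO = 10.3 − 6.881 = 3.419 mg/L.

DO ≈ 3.42 mg/L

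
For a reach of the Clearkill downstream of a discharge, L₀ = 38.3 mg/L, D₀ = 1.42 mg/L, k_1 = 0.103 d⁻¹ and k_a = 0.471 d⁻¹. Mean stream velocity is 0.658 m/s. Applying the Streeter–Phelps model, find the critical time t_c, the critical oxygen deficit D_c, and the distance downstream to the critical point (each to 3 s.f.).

t_c = [1/(k_a−k_1)] ln[(k_a/k_1)(1 − D₀(k_a−k_1)/(k_1 L₀))]
= [1/(0.471−0.103)] ln[(0.471/0.103)(1 − 1.42×0.3680/(0.103×38.3))]
= (1/0.3680) ln[4.573 × 0.8675] = 2.717 × ln(3.967) = 2.717 × 1.378 = 3.745 d.
L(t_c) = L₀ e^(−k_1 t_c) = 38.3 × 0.6800 = 26.04 mg/L, and at the critical point k_a D_c = k_1 L, so D_c = (0.103/0.471) × 26.04 = 5.695 mg/L.
x_c = v t_c = 0.658 m/s × 3.745 d × 86400 s/d = 212900 m ≈ 213 km.

t_c ≈ 3.74 d; D_c ≈ 5.70 mg/L; x_c ≈ 213 km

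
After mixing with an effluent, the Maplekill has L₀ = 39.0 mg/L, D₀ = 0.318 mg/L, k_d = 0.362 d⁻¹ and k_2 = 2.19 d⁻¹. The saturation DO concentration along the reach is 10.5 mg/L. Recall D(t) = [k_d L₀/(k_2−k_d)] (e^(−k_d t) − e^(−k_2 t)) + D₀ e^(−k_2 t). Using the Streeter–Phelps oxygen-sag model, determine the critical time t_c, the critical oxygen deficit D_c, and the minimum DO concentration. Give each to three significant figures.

With k_2/k_d = 6.050 and 1 − D₀(k_2−k_d)/(k_d L₀) = 0.9588,
t_c = ln(6.050 × 0.9588) / (2.19 − 0.362) = ln(5.801) / 1.828 = 1.758/1.828 = 0.9617 d.
L(t_c) = L₀ e^(−k_d t_c) = 39.0 × 0.7060 = 27.53 mg/L, and at the critical point k_2 D_c = k_d L, so D_c = (0.362/2.19) × 27.53 = 4.551 mg/L.
Minimum DO = C_s − D_c = 10.5 − 4.551 = 5.949 mg/L.

t_c ≈ 0.962 d; D_c ≈ 4.55 mg/L; min DO ≈ 5.95 mg/L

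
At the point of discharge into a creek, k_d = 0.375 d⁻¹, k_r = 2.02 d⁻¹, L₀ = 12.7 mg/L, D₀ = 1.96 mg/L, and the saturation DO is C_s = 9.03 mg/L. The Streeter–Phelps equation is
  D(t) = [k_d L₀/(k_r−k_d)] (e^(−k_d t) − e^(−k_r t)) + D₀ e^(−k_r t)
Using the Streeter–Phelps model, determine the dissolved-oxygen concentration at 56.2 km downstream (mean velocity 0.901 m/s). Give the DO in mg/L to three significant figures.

DO ≈ 7.04 mg/L

Travel time t = x/v = 56.2 km / (0.901 m/s) = 56200 m / 0.901 m/s = 62380 s = 0.7219 d.
k_d L₀/(k_r−k_d) = 0.375×12.7/(2.02−0.375) = 4.762/1.645 = 2.895 mg/L.
e^(−k_d t) = e^(−0.375×0.7219) = 0.7628; e^(−k_r t) = e^(−2.02×0.7219) = 0.2326.
D = 2.895 × (0.7628 − 0.2326) + 1.96 × 0.2326 = 1.535 + 0.4560 = 1.991 mg/L.
DO = C_s − D = 9.03 − 1.991 = 7.039 mg/L.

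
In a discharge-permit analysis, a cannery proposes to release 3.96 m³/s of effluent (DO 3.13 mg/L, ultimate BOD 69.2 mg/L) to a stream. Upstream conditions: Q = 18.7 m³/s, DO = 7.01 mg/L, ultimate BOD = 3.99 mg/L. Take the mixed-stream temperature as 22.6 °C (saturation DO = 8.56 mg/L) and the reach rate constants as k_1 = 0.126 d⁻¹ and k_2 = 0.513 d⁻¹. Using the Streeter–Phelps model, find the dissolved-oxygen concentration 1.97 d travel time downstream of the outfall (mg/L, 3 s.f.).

Mixed DO = (18.7×7.01 + 3.96×3.13)/(18.7+3.96) = 143.5/22.66 = 6.332 mg/L.
Mixed L₀ = (18.7×3.99 + 3.96×69.2)/(22.66) = 348.6/22.66 = 15.39 mg/L.
Initial deficit D₀ = C_s − DO₀ = 8.56 − 6.332 = 2.228 mg/L.
D(1.97) = [0.126×15.39/(0.513−0.126)](e^(−0.126×1.97) − e^(−0.513×1.97)) + 2.228 e^(−0.513×1.97)
= 5.009 × (0.7802 − 0.3640) + 2.228 × 0.3640 = 2.896 mg/L.
DO = 8.56 − 2.896 = 5.664 mg/L.

DO ≈ 5.66 mg/L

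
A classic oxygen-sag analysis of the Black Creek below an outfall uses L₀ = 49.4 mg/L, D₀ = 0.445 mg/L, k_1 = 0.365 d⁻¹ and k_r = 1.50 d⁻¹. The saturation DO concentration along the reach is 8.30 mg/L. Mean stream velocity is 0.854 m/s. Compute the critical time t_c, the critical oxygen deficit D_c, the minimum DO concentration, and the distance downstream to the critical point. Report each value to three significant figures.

With k_r/k_1 = 4.110 and 1 − D₀(k_r−k_1)/(k_1 L₀) = 0.9720,
t_c = ln(4.110 × 0.9720) / (1.50 − 0.365) = ln(3.994) / 1.135 = 1.385/1.135 = 1.220 d.
L(t_c) = L₀ e^(−k_1 t_c) = 49.4 × 0.6406 = 31.65 mg/L, and at the critical point k_r D_c = k_1 L, so D_c = (0.365/1.50) × 31.65 = 7.700 mg/L.
Minimum DO = C_s − D_c = 8.30 − 7.700 = 0.5997 mg/L.
x_c = v t_c = 0.854 m/s × 1.220 d × 86400 s/d = 90030 m ≈ 90.0 km.

t_c ≈ 1.22 d; D_c ≈ 7.70 mg/L; min DO ≈ 0.600 mg/L; x_c ≈ 90.0 km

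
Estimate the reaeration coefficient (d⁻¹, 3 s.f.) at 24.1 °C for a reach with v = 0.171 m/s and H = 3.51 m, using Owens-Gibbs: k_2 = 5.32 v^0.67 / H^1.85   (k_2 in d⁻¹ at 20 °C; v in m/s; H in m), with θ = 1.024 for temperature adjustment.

k_2 ≈ 0.176 d⁻¹

k_2(20) = 5.32 × 0.171^0.67 / 3.51^1.85 = 5.32 × 0.3063 / 10.21 = 0.1597 d⁻¹.
k_2(24.1) = 0.1597 × 1.024^(24.1−20) = 0.1597 × 1.102 = 0.1760 d⁻¹.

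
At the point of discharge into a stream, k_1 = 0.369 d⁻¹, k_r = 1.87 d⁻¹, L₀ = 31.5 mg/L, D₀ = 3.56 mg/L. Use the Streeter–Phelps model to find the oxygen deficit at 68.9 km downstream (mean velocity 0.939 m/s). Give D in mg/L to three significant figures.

D ≈ 4.81 mg/L

Travel time t = x/v = 68.9 km / (0.939 m/s) = 68900 m / 0.939 m/s = 73380 s = 0.8493 d.
k_1 L₀/(k_r−k_1) = 0.369×31.5/(1.87−0.369) = 11.62/1.501 = 7.744 mg/L.
e^(−k_1 t) = e^(−0.369×0.8493) = 0.7310; e^(−k_r t) = e^(−1.87×0.8493) = 0.2043.
D = 7.744 × (0.7310 − 0.2043) + 3.56 × 0.2043 = 4.078 + 0.7273 = 4.806 mg/L.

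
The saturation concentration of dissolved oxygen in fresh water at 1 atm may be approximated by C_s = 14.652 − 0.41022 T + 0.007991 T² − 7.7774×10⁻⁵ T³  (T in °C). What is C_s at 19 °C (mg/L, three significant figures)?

C_s = 14.652 − 0.41022×19 + 0.007991×19² − 7.7774×10⁻⁵×19³ = 9.209 mg/L.

C_s ≈ 9.21 mg/L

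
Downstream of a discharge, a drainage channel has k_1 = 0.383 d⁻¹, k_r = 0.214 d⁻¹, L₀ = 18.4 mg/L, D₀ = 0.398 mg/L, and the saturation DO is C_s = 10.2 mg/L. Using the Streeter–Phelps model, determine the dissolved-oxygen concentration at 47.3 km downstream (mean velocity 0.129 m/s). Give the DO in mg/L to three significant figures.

Travel time t = x/v = 47.3 km / (0.129 m/s) = 47300 m / 0.129 m/s = 366700 s = 4.244 d.
k_1 L₀/(k_r−k_1) = 0.383×18.4/(0.214−0.383) = 7.047/-0.1690 = -41.70 mg/L.
e^(−k_1 t) = e^(−0.383×4.244) = 0.1968; e^(−k_r t) = e^(−0.214×4.244) = 0.4033.
D = -41.70 × (0.1968 − 0.4033) + 0.398 × 0.4033 = 8.608 + 0.1605 = 8.768 mg/L.
DO = C_s − D = 10.2 − 8.768 = 1.432 mg/L.

DO ≈ 1.43 mg/L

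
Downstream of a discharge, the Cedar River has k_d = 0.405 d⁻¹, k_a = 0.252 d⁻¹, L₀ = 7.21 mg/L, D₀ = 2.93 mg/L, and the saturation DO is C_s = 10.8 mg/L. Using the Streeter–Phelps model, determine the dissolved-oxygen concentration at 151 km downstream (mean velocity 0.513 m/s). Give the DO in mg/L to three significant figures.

DO ≈ 6.27 mg/L

Travel time t = x/v = 151 km / (0.513 m/s) = 151000 m / 0.513 m/s = 294300 s = 3.407 d.
k_d L₀/(k_a−k_d) = 0.405×7.21/(0.252−0.405) = 2.920/-0.1530 = -19.09 mg/L.
e^(−k_d t) = e^(−0.405×3.407) = 0.2516; e^(−k_a t) = e^(−0.252×3.407) = 0.4238.
D = -19.09 × (0.2516 − 0.4238) + 2.93 × 0.4238 = 3.286 + 1.242 = 4.527 mg/L.
DO = C_s − D = 10.8 − 4.527 = 6.273 mg/L.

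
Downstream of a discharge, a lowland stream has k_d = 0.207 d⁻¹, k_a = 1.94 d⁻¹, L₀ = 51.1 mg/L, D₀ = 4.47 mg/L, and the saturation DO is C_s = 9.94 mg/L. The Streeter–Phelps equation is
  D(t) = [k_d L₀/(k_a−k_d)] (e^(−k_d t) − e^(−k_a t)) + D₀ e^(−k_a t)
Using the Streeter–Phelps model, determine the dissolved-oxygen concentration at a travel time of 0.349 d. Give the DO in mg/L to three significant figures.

k_d L₀/(k_a−k_d) = 0.207×51.1/(1.94−0.207) = 10.58/1.733 = 6.104 mg/L.
e^(−k_d t) = e^(−0.207×0.3490) = 0.9303; e^(−k_a t) = e^(−1.94×0.3490) = 0.5081.
D = 6.104 × (0.9303 − 0.5081) + 4.47 × 0.5081 = 2.577 + 2.271 = 4.848 mg/L.
DO = C_s − D = 9.94 − 4.848 = 5.092 mg/L.

DO ≈ 5.09 mg/L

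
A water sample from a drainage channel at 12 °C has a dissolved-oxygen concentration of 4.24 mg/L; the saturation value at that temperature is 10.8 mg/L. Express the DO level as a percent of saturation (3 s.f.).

39.3 % saturation

% saturation = C/C_s × 100 = 4.24/10.8 × 100 = 39.3 %.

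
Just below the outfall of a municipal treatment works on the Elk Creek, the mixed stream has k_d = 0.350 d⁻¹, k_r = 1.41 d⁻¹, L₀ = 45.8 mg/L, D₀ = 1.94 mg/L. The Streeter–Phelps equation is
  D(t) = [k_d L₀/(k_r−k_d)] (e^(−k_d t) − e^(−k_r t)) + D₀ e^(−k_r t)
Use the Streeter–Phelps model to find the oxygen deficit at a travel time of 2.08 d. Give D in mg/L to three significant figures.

k_d L₀/(k_r−k_d) = 0.350×45.8/(1.41−0.350) = 16.03/1.060 = 15.12 mg/L.
e^(−k_d t) = e^(−0.350×2.080) = 0.4829; e^(−k_r t) = e^(−1.41×2.080) = 0.05325.
D = 15.12 × (0.4829 − 0.05325) + 1.94 × 0.05325 = 6.497 + 0.1033 = 6.600 mg/L.

D ≈ 6.60 mg/L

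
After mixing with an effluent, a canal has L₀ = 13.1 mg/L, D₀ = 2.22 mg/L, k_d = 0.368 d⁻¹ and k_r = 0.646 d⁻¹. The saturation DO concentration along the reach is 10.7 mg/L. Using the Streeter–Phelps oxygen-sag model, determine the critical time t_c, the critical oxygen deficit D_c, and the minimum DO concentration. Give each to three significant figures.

t_c ≈ 1.53 d; D_c ≈ 4.25 mg/L; min DO ≈ 6.45 mg/L

With k_r/k_d = 1.755 and 1 − D₀(k_r−k_d)/(k_d L₀) = 0.8720,
t_c = ln(1.755 × 0.8720) / (0.646 − 0.368) = ln(1.531) / 0.2780 = 0.4257/0.2780 = 1.531 d.
D_c = (k_d/k_r) L₀ e^(−k_d t_c) = (0.368/0.646) × 13.1 × e^(−0.368×1.531) = 0.5697 × 13.1 × 0.5692 = 4.248 mg/L.
Minimum DO = C_s − D_c = 10.7 − 4.248 = 6.452 mg/L.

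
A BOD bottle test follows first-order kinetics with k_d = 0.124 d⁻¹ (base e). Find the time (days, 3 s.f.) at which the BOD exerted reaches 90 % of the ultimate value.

t ≈ 18.6 d

y/L₀ = 1 − e^(−k_d t) = 0.90 ⇒ e^(−k_d t) = 0.100
t = −ln(0.100) / 0.124 = 2.303 / 0.124 = 18.57 d.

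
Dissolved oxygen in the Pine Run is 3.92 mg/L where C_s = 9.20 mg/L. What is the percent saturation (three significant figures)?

42.6 % saturation

% saturation = C/C_s × 100 = 3.92/9.20 × 100 = 42.6 %.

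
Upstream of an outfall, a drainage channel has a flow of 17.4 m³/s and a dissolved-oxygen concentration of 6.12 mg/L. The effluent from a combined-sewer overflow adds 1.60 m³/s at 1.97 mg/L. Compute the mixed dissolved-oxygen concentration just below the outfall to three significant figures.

5.77 mg/L

Flow-weighted mixing: C = (Q_r C_r + Q_w C_w)/(Q_r + Q_w)
= (17.4×6.12 + 1.60×1.97)/(17.4 + 1.60) = 109.6/19.00 = 5.771 mg/L.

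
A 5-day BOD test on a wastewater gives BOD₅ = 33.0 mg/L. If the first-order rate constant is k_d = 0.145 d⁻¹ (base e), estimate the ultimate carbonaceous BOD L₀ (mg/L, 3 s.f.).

L₀ ≈ 64.0 mg/L

BOD₅ = L₀(1 − e^(−5k_d)) ⇒ L₀ = BOD₅ / (1 − e^(−5×0.145))
= 33.0 / (1 − 0.4843) = 33.0 / 0.5157 = 63.99 mg/L.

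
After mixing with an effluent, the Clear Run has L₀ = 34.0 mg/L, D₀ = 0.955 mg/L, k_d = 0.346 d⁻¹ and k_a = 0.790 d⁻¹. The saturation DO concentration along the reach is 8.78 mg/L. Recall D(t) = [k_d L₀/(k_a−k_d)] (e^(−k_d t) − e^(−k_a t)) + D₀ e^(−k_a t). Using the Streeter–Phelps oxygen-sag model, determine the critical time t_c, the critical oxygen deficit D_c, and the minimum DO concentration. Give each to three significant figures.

At the critical point dD/dt = 0, so k_d L₀ e^(−k_d t) = k_a D. Substituting D(t) from the Streeter–Phelps equation and solving for t gives
t_c = ln[(k_a/k_d)(1 − D₀(k_a−k_d)/(k_d L₀))] / (k_a−k_d).
Here k_a−k_d = 0.4440 d⁻¹ and 1 − D₀(k_a−k_d)/(k_d L₀) = 1 − 0.955×0.4440/(0.346×34.0) = 0.9640, so
t_c = ln(2.283 × 0.9640) / 0.4440 = 0.7889 / 0.4440 = 1.777 d.
D_c = (k_d/k_a) L₀ e^(−k_d t_c) = (0.346/0.790) × 34.0 × e^(−0.346×1.777) = 0.4380 × 34.0 × 0.5408 = 8.053 mg/L.
Minimum DO = C_s − D_c = 8.78 − 8.053 = 0.7273 mg/L.

t_c ≈ 1.78 d; D_c ≈ 8.05 mg/L; min DO ≈ 0.727 mg/L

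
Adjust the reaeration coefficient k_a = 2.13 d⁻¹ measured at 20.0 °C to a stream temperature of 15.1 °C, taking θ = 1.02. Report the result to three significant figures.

k_a ≈ 1.93 d⁻¹

k_a(T₂) = k_a(T₁) · θ^(T₂−T₁) = 2.13 × 1.02^(15.1−20.0)
= 2.13 × 1.02^-4.90 = 2.13 × 0.9075 = 1.933 d⁻¹.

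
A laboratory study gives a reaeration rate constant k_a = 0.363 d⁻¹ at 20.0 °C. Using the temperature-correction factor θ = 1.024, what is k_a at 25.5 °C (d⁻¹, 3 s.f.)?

k_a(T₂) = k_a(T₁) · θ^(T₂−T₁) = 0.363 × 1.024^(25.5−20.0)
= 0.363 × 1.024^5.50 = 0.363 × 1.139 = 0.4136 d⁻¹.

k_a ≈ 0.414 d⁻¹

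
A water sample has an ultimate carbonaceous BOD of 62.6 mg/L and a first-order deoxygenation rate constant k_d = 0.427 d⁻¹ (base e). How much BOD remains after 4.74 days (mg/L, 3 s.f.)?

L_t = L₀ e^(−k_d t) = 62.6 × e^(−0.427×4.74) = 62.6 × 0.1321 = 8.271 mg/L.

L ≈ 8.27 mg/L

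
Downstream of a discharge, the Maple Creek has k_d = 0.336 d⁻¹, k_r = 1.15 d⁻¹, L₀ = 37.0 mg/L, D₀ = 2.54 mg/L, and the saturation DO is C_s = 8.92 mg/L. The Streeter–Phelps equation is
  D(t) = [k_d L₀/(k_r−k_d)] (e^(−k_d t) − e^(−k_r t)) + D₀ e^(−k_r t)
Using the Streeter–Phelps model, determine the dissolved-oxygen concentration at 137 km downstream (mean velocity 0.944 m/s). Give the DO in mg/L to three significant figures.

DO ≈ 2.08 mg/L

Travel time t = x/v = 137 km / (0.944 m/s) = 137000 m / 0.944 m/s = 145100 s = 1.680 d.
k_d L₀/(k_r−k_d) = 0.336×37.0/(1.15−0.336) = 12.43/0.8140 = 15.27 mg/L.
e^(−k_d t) = e^(−0.336×1.680) = 0.5687; e^(−k_r t) = e^(−1.15×1.680) = 0.1449.
D = 15.27 × (0.5687 − 0.1449) + 2.54 × 0.1449 = 6.473 + 0.3681 = 6.841 mg/L.
DO = C_s − D = 8.92 − 6.841 = 2.079 mg/L.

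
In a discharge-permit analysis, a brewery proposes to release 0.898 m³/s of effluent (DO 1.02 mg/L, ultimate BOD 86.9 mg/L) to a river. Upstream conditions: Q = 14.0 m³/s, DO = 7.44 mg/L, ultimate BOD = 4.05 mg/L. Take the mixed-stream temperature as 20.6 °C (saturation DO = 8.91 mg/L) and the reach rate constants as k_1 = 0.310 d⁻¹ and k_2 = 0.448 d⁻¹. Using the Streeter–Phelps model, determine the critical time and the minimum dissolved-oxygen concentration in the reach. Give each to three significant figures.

Mixed DO = (14.0×7.44 + 0.898×1.02)/(14.0+0.898) = 105.1/14.90 = 7.053 mg/L.
Mixed L₀ = (14.0×4.05 + 0.898×86.9)/(14.90) = 134.7/14.90 = 9.044 mg/L.
Initial deficit D₀ = C_s − DO₀ = 8.91 − 7.053 = 1.857 mg/L.
t_c = (1/0.1380) ln[(0.448/0.310)(1 − 1.857×0.1380/(0.310×9.044))] = 7.246 × ln(1.313) = 1.974 d.
D_c = (0.310/0.448) × 9.044 × e^(−0.310×1.974) = 0.6920 × 9.044 × 0.5424 = 3.394 mg/L.
Minimum DO = 8.91 − 3.394 = 5.516 mg/L.

t_c ≈ 1.97 d; minimum DO ≈ 5.52 mg/L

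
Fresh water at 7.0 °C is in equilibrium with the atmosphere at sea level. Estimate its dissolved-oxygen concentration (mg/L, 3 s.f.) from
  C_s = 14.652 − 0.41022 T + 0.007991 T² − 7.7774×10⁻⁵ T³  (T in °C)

C_s ≈ 12.1 mg/L

C_s = 14.652 − 0.41022×7.0 + 0.007991×7.0² − 7.7774×10⁻⁵×7.0³ = 12.15 mg/L.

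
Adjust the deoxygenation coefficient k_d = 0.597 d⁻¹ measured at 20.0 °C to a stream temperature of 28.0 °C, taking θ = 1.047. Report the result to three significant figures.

k_d ≈ 0.862 d⁻¹

k_d(T₂) = k_d(T₁) · θ^(T₂−T₁) = 0.597 × 1.047^(28.0−20.0)
= 0.597 × 1.047^8.00 = 0.597 × 1.444 = 0.8621 d⁻¹.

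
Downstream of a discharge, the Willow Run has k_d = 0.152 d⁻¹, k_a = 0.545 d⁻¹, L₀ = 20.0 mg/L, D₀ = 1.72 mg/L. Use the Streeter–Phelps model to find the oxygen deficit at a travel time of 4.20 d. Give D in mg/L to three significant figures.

D ≈ 3.48 mg/L

k_d L₀/(k_a−k_d) = 0.152×20.0/(0.545−0.152) = 3.040/0.3930 = 7.735 mg/L.
e^(−k_d t) = e^(−0.152×4.200) = 0.5281; e^(−k_a t) = e^(−0.545×4.200) = 0.1014.
D = 7.735 × (0.5281 − 0.1014) + 1.72 × 0.1014 = 3.301 + 0.1744 = 3.476 mg/L.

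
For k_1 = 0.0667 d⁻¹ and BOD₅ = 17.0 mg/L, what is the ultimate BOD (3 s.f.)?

L₀ ≈ 59.9 mg/L

BOD₅ = L₀(1 − e^(−5k_1)) ⇒ L₀ = BOD₅ / (1 − e^(−5×0.0667))
= 17.0 / (1 − 0.7164) = 17.0 / 0.2836 = 59.95 mg/L.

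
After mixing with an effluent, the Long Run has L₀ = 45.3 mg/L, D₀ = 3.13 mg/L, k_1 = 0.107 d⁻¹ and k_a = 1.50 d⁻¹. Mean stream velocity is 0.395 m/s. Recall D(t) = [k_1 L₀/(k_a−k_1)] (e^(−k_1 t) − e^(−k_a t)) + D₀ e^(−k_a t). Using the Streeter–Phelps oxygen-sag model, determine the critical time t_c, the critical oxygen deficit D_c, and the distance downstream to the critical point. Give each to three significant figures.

With k_a/k_1 = 14.02 and 1 − D₀(k_a−k_1)/(k_1 L₀) = 0.1005,
t_c = ln(14.02 × 0.1005) / (1.50 − 0.107) = ln(1.409) / 1.393 = 0.3425/1.393 = 0.2459 d.
L(t_c) = L₀ e^(−k_1 t_c) = 45.3 × 0.9740 = 44.12 mg/L, and at the critical point k_a D_c = k_1 L, so D_c = (0.107/1.50) × 44.12 = 3.147 mg/L.
x_c = v t_c = 0.395 m/s × 0.2459 d × 86400 s/d = 8392 m ≈ 8.39 km.

t_c ≈ 0.246 d; D_c ≈ 3.15 mg/L; x_c ≈ 8.39 km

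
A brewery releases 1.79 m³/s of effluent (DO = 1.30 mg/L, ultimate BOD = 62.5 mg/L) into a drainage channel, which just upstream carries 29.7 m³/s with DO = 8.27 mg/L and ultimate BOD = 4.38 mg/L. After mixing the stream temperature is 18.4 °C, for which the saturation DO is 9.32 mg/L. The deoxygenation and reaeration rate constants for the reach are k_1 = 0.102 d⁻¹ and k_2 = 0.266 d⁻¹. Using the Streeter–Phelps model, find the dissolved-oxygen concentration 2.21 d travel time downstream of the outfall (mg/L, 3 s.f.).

DO ≈ 7.36 mg/L

Mixed DO = (29.7×8.27 + 1.79×1.30)/(29.7+1.79) = 247.9/31.49 = 7.874 mg/L.
Mixed L₀ = (29.7×4.38 + 1.79×62.5)/(31.49) = 242.0/31.49 = 7.684 mg/L.
Initial deficit D₀ = C_s − DO₀ = 9.32 − 7.874 = 1.446 mg/L.
D(2.21) = [0.102×7.684/(0.266−0.102)](e^(−0.102×2.21) − e^(−0.266×2.21)) + 1.446 e^(−0.266×2.21)
= 4.779 × (0.7982 − 0.5555) + 1.446 × 0.5555 = 1.963 mg/L.
DO = 9.32 − 1.963 = 7.357 mg/L.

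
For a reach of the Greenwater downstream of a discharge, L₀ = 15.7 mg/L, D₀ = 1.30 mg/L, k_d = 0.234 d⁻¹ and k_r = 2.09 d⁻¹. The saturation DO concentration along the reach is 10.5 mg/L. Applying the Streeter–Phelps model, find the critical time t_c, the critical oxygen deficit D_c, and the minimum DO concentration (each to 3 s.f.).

t_c ≈ 0.604 d; D_c ≈ 1.53 mg/L; min DO ≈ 8.97 mg/L

With k_r/k_d = 8.932 and 1 − D₀(k_r−k_d)/(k_d L₀) = 0.3432,
t_c = ln(8.932 × 0.3432) / (2.09 − 0.234) = ln(3.066) / 1.856 = 1.120/1.856 = 0.6036 d.
L(t_c) = L₀ e^(−k_d t_c) = 15.7 × 0.8683 = 13.63 mg/L, and at the critical point k_r D_c = k_d L, so D_c = (0.234/2.09) × 13.63 = 1.526 mg/L.
Minimum DO = C_s − D_c = 10.5 − 1.526 = 8.974 mg/L.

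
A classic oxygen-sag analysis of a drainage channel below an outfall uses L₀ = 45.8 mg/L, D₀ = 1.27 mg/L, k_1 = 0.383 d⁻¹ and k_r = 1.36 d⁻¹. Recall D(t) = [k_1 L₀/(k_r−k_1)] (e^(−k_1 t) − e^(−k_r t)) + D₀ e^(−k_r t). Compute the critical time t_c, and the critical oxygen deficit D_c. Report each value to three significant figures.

t_c ≈ 1.22 d; D_c ≈ 8.08 mg/L

t_c = [1/(k_r−k_1)] ln[(k_r/k_1)(1 − D₀(k_r−k_1)/(k_1 L₀))]
= [1/(1.36−0.383)] ln[(1.36/0.383)(1 − 1.27×0.9770/(0.383×45.8))]
= (1/0.9770) ln[3.551 × 0.9293] = 1.024 × ln(3.300) = 1.024 × 1.194 = 1.222 d.
D_c = (k_1/k_r) L₀ e^(−k_1 t_c) = (0.383/1.36) × 45.8 × e^(−0.383×1.222) = 0.2816 × 45.8 × 0.6262 = 8.077 mg/L.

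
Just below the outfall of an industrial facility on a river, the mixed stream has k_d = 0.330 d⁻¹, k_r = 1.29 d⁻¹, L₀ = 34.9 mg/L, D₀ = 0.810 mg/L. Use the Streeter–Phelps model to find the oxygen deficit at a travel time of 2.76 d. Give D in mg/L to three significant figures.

D ≈ 4.51 mg/L

k_d L₀/(k_r−k_d) = 0.330×34.9/(1.29−0.330) = 11.52/0.9600 = 12.00 mg/L.
e^(−k_d t) = e^(−0.330×2.760) = 0.4022; e^(−k_r t) = e^(−1.29×2.760) = 0.02843.
D = 12.00 × (0.4022 − 0.02843) + 0.810 × 0.02843 = 4.484 + 0.02303 = 4.507 mg/L.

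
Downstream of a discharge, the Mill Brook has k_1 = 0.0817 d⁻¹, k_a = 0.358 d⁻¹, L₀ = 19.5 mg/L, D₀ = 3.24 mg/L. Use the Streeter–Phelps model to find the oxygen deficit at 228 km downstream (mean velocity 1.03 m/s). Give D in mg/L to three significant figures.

Travel time t = x/v = 228 km / (1.03 m/s) = 228000 m / 1.03 m/s = 221400 s = 2.562 d.
k_1 L₀/(k_a−k_1) = 0.0817×19.5/(0.358−0.0817) = 1.593/0.2763 = 5.766 mg/L.
e^(−k_1 t) = e^(−0.0817×2.562) = 0.8111; e^(−k_a t) = e^(−0.358×2.562) = 0.3996.
D = 5.766 × (0.8111 − 0.3996) + 3.24 × 0.3996 = 2.373 + 1.295 = 3.668 mg/L.

D ≈ 3.67 mg/L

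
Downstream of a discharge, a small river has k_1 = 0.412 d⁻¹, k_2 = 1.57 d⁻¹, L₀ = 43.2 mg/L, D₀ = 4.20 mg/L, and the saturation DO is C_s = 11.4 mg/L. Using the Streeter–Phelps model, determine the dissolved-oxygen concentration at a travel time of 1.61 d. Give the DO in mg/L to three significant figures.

k_1 L₀/(k_2−k_1) = 0.412×43.2/(1.57−0.412) = 17.80/1.158 = 15.37 mg/L.
e^(−k_1 t) = e^(−0.412×1.610) = 0.5151; e^(−k_2 t) = e^(−1.57×1.610) = 0.07984.
D = 15.37 × (0.5151 − 0.07984) + 4.20 × 0.07984 = 6.690 + 0.3353 = 7.026 mg/L.
DO = C_s − D = 11.4 − 7.026 = 4.374 mg/L.

DO ≈ 4.37 mg/L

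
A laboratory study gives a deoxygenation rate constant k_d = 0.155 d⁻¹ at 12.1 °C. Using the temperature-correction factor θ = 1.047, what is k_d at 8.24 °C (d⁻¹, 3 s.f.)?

k_d(T₂) = k_d(T₁) · θ^(T₂−T₁) = 0.155 × 1.047^(8.24−12.1)
= 0.155 × 1.047^-3.86 = 0.155 × 0.8375 = 0.1298 d⁻¹.

k_d ≈ 0.130 d⁻¹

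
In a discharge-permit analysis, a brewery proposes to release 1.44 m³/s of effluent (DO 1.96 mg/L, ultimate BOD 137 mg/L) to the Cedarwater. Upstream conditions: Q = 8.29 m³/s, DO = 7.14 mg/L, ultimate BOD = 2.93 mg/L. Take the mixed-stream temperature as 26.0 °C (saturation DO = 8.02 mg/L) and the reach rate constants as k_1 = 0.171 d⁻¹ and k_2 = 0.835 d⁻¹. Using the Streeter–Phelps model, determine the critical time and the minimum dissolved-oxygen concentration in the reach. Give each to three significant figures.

Mixed DO = (8.29×7.14 + 1.44×1.96)/(8.29+1.44) = 62.01/9.730 = 6.373 mg/L.
Mixed L₀ = (8.29×2.93 + 1.44×137)/(9.730) = 221.6/9.730 = 22.77 mg/L.
Initial deficit D₀ = C_s − DO₀ = 8.02 − 6.373 = 1.647 mg/L.
t_c = (1/0.6640) ln[(0.835/0.171)(1 − 1.647×0.6640/(0.171×22.77))] = 1.506 × ln(3.512) = 1.892 d.
D_c = (0.171/0.835) × 22.77 × e^(−0.171×1.892) = 0.2048 × 22.77 × 0.7236 = 3.375 mg/L.
Minimum DO = 8.02 − 3.375 = 4.645 mg/L.

t_c ≈ 1.89 d; minimum DO ≈ 4.65 mg/L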